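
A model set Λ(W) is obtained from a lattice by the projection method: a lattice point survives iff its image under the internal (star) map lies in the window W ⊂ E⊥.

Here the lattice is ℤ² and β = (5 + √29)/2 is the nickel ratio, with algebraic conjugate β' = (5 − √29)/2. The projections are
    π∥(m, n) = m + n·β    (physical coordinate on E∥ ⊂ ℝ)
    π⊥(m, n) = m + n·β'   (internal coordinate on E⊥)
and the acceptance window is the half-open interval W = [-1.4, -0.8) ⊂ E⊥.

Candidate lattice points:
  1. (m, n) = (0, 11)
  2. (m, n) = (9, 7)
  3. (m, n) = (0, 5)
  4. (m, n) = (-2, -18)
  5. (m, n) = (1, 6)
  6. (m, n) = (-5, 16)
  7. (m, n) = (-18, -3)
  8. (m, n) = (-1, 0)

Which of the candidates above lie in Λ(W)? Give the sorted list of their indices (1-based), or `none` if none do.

3, 8

Numerically β ≈ 5.19258 and β' = −1/β ≈ -0.19258.
[1] lift (0,11): star map gives -2.11841; window check -1.4 ≤ -2.11841 < -0.8 is false → out
[2] lift (9,7): star map gives 7.65192; window check -1.4 ≤ 7.65192 < -0.8 is false → out
[3] lift (0,5): star map gives -0.96291; window check -1.4 ≤ -0.96291 < -0.8 is true → IN Λ
[4] lift (-2,-18): star map gives 1.46648; window check -1.4 ≤ 1.46648 < -0.8 is false → out
[5] lift (1,6): star map gives -0.15549; window check -1.4 ≤ -0.15549 < -0.8 is false → out
[6] lift (-5,16): star map gives -8.08132; window check -1.4 ≤ -8.08132 < -0.8 is false → out
[7] lift (-18,-3): star map gives -17.42225; window check -1.4 ≤ -17.42225 < -0.8 is false → out
[8] lift (-1,0): star map gives -1.00000; window check -1.4 ≤ -1.00000 < -0.8 is true → IN Λ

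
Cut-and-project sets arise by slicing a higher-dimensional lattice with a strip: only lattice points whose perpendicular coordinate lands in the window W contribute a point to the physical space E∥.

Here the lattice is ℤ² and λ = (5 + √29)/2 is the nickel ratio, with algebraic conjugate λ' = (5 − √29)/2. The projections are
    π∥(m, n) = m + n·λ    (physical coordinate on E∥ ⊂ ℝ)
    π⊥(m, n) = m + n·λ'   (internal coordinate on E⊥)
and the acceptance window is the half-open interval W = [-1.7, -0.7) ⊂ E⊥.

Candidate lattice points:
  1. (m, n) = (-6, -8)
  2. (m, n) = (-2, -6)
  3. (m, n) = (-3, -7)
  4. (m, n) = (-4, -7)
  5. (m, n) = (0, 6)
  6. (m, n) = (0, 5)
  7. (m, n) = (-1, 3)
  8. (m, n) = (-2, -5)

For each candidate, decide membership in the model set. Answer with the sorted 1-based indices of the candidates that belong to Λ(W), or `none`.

2, 3, 5, 6, 7, 8

Compute λ' = (5−√29)/2 = -0.19258, so π⊥(m,n) = m -0.19258·n.
[1] lift (-6,-8): star map gives -4.45934; window check -1.7 ≤ -4.45934 < -0.7 is false → out
[2] lift (-2,-6): star map gives -0.84451; window check -1.7 ≤ -0.84451 < -0.7 is true → IN Λ
[3] lift (-3,-7): star map gives -1.65192; window check -1.7 ≤ -1.65192 < -0.7 is true → IN Λ
[4] lift (-4,-7): star map gives -2.65192; window check -1.7 ≤ -2.65192 < -0.7 is false → out
[5] lift (0,6): star map gives -1.15549; window check -1.7 ≤ -1.15549 < -0.7 is true → IN Λ
[6] lift (0,5): star map gives -0.96291; window check -1.7 ≤ -0.96291 < -0.7 is true → IN Λ
[7] lift (-1,3): star map gives -1.57775; window check -1.7 ≤ -1.57775 < -0.7 is true → IN Λ
[8] lift (-2,-5): star map gives -1.03709; window check -1.7 ≤ -1.03709 < -0.7 is true → IN Λ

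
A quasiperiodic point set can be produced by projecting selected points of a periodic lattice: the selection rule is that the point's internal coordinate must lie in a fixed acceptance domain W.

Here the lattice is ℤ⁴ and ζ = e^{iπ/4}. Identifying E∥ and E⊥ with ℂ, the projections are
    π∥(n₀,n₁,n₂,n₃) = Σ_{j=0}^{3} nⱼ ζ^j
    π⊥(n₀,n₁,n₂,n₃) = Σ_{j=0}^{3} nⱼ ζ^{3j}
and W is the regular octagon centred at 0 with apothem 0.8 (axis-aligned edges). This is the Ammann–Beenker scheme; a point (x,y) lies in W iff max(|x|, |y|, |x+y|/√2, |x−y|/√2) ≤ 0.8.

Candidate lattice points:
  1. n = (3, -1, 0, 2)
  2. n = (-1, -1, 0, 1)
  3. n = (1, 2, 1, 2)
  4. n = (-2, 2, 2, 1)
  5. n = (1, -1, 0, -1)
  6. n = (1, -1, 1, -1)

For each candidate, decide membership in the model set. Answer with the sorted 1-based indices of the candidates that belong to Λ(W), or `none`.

2

π⊥(n) = n₀ + n₁ζ³ + n₂ζ⁶ + n₃ζ⁹ where ζ = e^{iπ/4}.
#1 (3, -1, 0, 2): internal (5.12132, 0.70711); octagon support 5.12132 vs apothem 0.8 → ∉ W
#2 (-1, -1, 0, 1): internal (0.41421, 0.00000); octagon support 0.41421 vs apothem 0.8 → ∈ W
#3 (1, 2, 1, 2): internal (1.00000, 1.82843); octagon support 2.00000 vs apothem 0.8 → ∉ W
#4 (-2, 2, 2, 1): internal (-2.70711, 0.12132); octagon support 2.70711 vs apothem 0.8 → ∉ W
#5 (1, -1, 0, -1): internal (1.00000, -1.41421); octagon support 1.70711 vs apothem 0.8 → ∉ W
#6 (1, -1, 1, -1): internal (1.00000, -2.41421); octagon support 2.41421 vs apothem 0.8 → ∉ W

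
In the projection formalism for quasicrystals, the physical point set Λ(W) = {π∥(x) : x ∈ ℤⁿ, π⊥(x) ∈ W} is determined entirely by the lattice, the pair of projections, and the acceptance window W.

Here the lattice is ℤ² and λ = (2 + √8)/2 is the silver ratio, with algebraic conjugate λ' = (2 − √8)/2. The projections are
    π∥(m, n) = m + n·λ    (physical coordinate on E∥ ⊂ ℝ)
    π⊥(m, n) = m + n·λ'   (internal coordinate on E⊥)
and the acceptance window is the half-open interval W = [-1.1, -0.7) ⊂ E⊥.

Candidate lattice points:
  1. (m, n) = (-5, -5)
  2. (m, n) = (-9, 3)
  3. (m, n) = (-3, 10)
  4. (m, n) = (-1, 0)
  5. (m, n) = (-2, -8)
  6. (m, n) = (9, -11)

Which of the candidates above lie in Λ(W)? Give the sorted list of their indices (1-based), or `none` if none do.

λ' = (2−√8)/2 ≈ -0.41421.
#1 (-5,-5): internal coord -5 + (-5)·λ' = -2.92893; -2.92893 ∉ [-1.1, -0.7) → out
#2 (-9,3): internal coord -9 + (3)·λ' = -10.24264; -10.24264 ∉ [-1.1, -0.7) → out
#3 (-3,10): internal coord -3 + (10)·λ' = -7.14214; -7.14214 ∉ [-1.1, -0.7) → out
#4 (-1,0): internal coord -1 + (0)·λ' = -1.00000; -1.00000 ∈ [-1.1, -0.7) → IN Λ
#5 (-2,-8): internal coord -2 + (-8)·λ' = +1.31371; +1.31371 ∉ [-1.1, -0.7) → out
#6 (9,-11): internal coord 9 + (-11)·λ' = +13.55635; +13.55635 ∉ [-1.1, -0.7) → out

4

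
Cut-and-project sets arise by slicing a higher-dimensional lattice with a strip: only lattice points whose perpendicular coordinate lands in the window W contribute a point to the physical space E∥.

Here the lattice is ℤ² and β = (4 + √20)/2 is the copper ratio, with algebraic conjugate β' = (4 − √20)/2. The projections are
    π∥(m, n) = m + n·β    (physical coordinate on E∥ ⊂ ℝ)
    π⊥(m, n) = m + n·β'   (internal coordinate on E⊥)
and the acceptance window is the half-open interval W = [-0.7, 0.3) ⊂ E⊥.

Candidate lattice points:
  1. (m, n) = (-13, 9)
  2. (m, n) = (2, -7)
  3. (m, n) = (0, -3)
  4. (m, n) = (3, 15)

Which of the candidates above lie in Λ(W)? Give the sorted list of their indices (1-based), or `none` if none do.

4

Numerically β ≈ 4.23607 and β' = −1/β ≈ -0.23607.
#1 (-13,9): internal coord -13 + (9)·β' = -15.12461; -15.12461 ∉ [-0.7, 0.3) → out
#2 (2,-7): internal coord 2 + (-7)·β' = +3.65248; +3.65248 ∉ [-0.7, 0.3) → out
#3 (0,-3): internal coord 0 + (-3)·β' = +0.70820; +0.70820 ∉ [-0.7, 0.3) → out
#4 (3,15): internal coord 3 + (15)·β' = -0.54102; -0.54102 ∈ [-0.7, 0.3) → IN Λ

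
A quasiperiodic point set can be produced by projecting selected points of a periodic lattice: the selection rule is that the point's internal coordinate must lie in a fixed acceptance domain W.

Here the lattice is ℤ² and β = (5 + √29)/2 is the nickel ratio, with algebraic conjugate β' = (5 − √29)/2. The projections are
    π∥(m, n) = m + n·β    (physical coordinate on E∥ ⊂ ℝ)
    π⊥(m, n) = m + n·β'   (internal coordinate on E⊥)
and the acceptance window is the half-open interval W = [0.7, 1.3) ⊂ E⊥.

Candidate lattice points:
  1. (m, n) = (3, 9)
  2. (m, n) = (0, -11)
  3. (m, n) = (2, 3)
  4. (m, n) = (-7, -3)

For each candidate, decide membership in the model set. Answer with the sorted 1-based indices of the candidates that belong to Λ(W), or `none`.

Compute β' = (5−√29)/2 = -0.192582, so π⊥(m,n) = m -0.192582·n.
candidate 1: (m,n)=(3,9) → π∥ = 3+9·β ≈ 49.733242, π⊥ = 3+9·β' ≈ 1.266758 ∈ [0.7, 1.3) ⇒ IN Λ
candidate 2: (m,n)=(0,-11) → π∥ = 0-11·β ≈ -57.118406, π⊥ = 0-11·β' ≈ 2.118406 ∉ [0.7, 1.3) ⇒ out
candidate 3: (m,n)=(2,3) → π∥ = 2+3·β ≈ 17.577747, π⊥ = 2+3·β' ≈ 1.422253 ∉ [0.7, 1.3) ⇒ out
candidate 4: (m,n)=(-7,-3) → π∥ = -7-3·β ≈ -22.577747, π⊥ = -7-3·β' ≈ -6.422253 ∉ [0.7, 1.3) ⇒ out

1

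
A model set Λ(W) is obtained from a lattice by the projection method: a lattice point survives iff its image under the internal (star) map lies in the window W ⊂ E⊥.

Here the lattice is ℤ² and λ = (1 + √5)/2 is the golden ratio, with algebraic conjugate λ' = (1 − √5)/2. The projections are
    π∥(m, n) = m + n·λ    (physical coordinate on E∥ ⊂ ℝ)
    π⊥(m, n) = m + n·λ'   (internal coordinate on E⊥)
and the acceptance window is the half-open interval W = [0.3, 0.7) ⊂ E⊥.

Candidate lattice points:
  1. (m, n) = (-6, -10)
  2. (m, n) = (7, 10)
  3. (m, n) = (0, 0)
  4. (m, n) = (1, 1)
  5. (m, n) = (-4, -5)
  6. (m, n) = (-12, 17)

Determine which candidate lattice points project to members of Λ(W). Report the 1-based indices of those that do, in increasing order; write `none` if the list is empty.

4

Numerically λ ≈ 1.618034 and λ' = −1/λ ≈ -0.618034.
[1] lift (-6,-10): star map gives 0.180340; window check 0.3 ≤ 0.180340 < 0.7 is false → out
[2] lift (7,10): star map gives 0.819660; window check 0.3 ≤ 0.819660 < 0.7 is false → out
[3] lift (0,0): star map gives 0.000000; window check 0.3 ≤ 0.000000 < 0.7 is false → out
[4] lift (1,1): star map gives 0.381966; window check 0.3 ≤ 0.381966 < 0.7 is true → IN Λ
[5] lift (-4,-5): star map gives -0.909830; window check 0.3 ≤ -0.909830 < 0.7 is false → out
[6] lift (-12,17): star map gives -22.506578; window check 0.3 ≤ -22.506578 < 0.7 is false → out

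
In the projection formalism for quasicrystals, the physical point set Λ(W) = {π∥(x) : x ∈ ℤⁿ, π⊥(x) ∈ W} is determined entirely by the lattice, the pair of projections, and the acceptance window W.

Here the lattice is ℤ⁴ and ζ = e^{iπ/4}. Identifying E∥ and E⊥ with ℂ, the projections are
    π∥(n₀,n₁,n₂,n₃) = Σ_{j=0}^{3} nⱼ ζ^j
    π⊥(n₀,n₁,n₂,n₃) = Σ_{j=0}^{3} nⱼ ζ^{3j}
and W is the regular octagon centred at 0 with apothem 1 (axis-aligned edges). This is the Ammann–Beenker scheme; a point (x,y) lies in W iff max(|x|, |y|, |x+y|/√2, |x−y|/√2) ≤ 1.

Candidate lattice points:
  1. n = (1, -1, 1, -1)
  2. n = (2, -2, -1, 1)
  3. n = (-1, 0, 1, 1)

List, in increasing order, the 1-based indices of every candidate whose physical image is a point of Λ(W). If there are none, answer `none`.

π⊥(n) = n₀ + n₁ζ³ + n₂ζ⁶ + n₃ζ⁹ where ζ = e^{iπ/4}.
candidate 1: n = (1, -1, 1, -1) → π⊥ ≈ (+1.0000, -2.4142); max(|x|,|y|,|x±y|/√2) = 2.4142 > 1 ⇒ ∉ W
candidate 2: n = (2, -2, -1, 1) → π⊥ ≈ (+4.1213, +0.2929); max(|x|,|y|,|x±y|/√2) = 4.1213 > 1 ⇒ ∉ W
candidate 3: n = (-1, 0, 1, 1) → π⊥ ≈ (-0.2929, -0.2929); max(|x|,|y|,|x±y|/√2) = 0.4142 ≤ 1 ⇒ ∈ W

3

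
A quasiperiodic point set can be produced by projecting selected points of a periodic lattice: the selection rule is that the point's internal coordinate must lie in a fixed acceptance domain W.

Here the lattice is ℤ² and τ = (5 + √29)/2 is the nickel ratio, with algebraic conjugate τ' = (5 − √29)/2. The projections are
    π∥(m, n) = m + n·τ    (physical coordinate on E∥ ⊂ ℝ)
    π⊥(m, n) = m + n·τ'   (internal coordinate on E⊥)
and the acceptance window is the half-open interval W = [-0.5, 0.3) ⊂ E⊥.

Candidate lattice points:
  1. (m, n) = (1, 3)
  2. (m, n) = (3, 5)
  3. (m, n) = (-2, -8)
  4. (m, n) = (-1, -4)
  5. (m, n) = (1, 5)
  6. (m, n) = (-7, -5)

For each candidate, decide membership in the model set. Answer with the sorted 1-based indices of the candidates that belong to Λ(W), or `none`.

Compute τ' = (5−√29)/2 = -0.192582, so π⊥(m,n) = m -0.192582·n.
candidate 1: (m,n)=(1,3) → π∥ = 1+3·τ ≈ 16.577747, π⊥ = 1+3·τ' ≈ 0.422253 ∉ [-0.5, 0.3) ⇒ out
candidate 2: (m,n)=(3,5) → π∥ = 3+5·τ ≈ 28.962912, π⊥ = 3+5·τ' ≈ 2.037088 ∉ [-0.5, 0.3) ⇒ out
candidate 3: (m,n)=(-2,-8) → π∥ = -2-8·τ ≈ -43.540659, π⊥ = -2-8·τ' ≈ -0.459341 ∈ [-0.5, 0.3) ⇒ IN Λ
candidate 4: (m,n)=(-1,-4) → π∥ = -1-4·τ ≈ -21.770330, π⊥ = -1-4·τ' ≈ -0.229670 ∈ [-0.5, 0.3) ⇒ IN Λ
candidate 5: (m,n)=(1,5) → π∥ = 1+5·τ ≈ 26.962912, π⊥ = 1+5·τ' ≈ 0.037088 ∈ [-0.5, 0.3) ⇒ IN Λ
candidate 6: (m,n)=(-7,-5) → π∥ = -7-5·τ ≈ -32.962912, π⊥ = -7-5·τ' ≈ -6.037088 ∉ [-0.5, 0.3) ⇒ out

3, 4, 5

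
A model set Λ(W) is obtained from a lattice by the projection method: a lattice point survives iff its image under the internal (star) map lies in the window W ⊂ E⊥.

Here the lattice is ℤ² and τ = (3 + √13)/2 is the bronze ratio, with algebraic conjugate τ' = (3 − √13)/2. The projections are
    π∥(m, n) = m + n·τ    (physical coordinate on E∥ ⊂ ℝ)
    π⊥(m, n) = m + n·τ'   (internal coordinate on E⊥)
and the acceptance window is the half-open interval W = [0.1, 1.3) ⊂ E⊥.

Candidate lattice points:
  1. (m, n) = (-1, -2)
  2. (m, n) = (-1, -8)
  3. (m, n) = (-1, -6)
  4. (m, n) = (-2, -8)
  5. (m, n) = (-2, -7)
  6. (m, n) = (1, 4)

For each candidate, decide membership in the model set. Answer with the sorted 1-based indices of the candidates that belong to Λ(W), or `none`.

3, 4, 5

Compute τ' = (3−√13)/2 = -0.30278, so π⊥(m,n) = m -0.30278·n.
[1] lift (-1,-2): star map gives -0.39445; window check 0.1 ≤ -0.39445 < 1.3 is false → out
[2] lift (-1,-8): star map gives 1.42221; window check 0.1 ≤ 1.42221 < 1.3 is false → out
[3] lift (-1,-6): star map gives 0.81665; window check 0.1 ≤ 0.81665 < 1.3 is true → IN Λ
[4] lift (-2,-8): star map gives 0.42221; window check 0.1 ≤ 0.42221 < 1.3 is true → IN Λ
[5] lift (-2,-7): star map gives 0.11943; window check 0.1 ≤ 0.11943 < 1.3 is true → IN Λ
[6] lift (1,4): star map gives -0.21110; window check 0.1 ≤ -0.21110 < 1.3 is false → out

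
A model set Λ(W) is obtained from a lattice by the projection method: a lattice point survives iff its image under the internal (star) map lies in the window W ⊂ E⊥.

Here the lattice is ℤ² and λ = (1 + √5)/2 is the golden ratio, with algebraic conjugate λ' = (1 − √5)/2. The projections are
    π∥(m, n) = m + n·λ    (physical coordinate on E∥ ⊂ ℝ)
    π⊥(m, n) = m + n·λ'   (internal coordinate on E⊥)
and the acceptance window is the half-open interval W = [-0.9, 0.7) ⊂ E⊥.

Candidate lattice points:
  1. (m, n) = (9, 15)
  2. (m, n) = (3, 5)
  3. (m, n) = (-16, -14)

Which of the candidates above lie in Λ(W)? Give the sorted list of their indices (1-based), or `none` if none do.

1, 2

λ' = (1−√5)/2 ≈ -0.6180.
candidate 1: (m,n)=(9,15) → π∥ = 9+15·λ ≈ 33.2705, π⊥ = 9+15·λ' ≈ -0.2705 ∈ [-0.9, 0.7) ⇒ IN Λ
candidate 2: (m,n)=(3,5) → π∥ = 3+5·λ ≈ 11.0902, π⊥ = 3+5·λ' ≈ -0.0902 ∈ [-0.9, 0.7) ⇒ IN Λ
candidate 3: (m,n)=(-16,-14) → π∥ = -16-14·λ ≈ -38.6525, π⊥ = -16-14·λ' ≈ -7.3475 ∉ [-0.9, 0.7) ⇒ out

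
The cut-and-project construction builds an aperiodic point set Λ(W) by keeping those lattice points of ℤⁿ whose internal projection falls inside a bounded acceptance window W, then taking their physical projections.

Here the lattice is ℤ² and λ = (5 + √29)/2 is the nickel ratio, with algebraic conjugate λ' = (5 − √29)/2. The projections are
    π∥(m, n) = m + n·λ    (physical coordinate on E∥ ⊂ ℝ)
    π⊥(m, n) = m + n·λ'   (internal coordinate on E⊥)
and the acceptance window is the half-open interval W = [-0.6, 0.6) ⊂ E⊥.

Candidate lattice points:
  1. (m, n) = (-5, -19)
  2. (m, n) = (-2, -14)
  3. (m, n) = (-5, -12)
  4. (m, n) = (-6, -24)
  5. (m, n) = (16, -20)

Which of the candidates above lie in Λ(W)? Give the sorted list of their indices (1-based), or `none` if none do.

Numerically λ ≈ 5.1926 and λ' = −1/λ ≈ -0.1926.
candidate 1: (m,n)=(-5,-19) → π∥ = -5-19·λ ≈ -103.6591, π⊥ = -5-19·λ' ≈ -1.3409 ∉ [-0.6, 0.6) ⇒ out
candidate 2: (m,n)=(-2,-14) → π∥ = -2-14·λ ≈ -74.6962, π⊥ = -2-14·λ' ≈ 0.6962 ∉ [-0.6, 0.6) ⇒ out
candidate 3: (m,n)=(-5,-12) → π∥ = -5-12·λ ≈ -67.3110, π⊥ = -5-12·λ' ≈ -2.6890 ∉ [-0.6, 0.6) ⇒ out
candidate 4: (m,n)=(-6,-24) → π∥ = -6-24·λ ≈ -130.6220, π⊥ = -6-24·λ' ≈ -1.3780 ∉ [-0.6, 0.6) ⇒ out
candidate 5: (m,n)=(16,-20) → π∥ = 16-20·λ ≈ -87.8516, π⊥ = 16-20·λ' ≈ 19.8516 ∉ [-0.6, 0.6) ⇒ out

none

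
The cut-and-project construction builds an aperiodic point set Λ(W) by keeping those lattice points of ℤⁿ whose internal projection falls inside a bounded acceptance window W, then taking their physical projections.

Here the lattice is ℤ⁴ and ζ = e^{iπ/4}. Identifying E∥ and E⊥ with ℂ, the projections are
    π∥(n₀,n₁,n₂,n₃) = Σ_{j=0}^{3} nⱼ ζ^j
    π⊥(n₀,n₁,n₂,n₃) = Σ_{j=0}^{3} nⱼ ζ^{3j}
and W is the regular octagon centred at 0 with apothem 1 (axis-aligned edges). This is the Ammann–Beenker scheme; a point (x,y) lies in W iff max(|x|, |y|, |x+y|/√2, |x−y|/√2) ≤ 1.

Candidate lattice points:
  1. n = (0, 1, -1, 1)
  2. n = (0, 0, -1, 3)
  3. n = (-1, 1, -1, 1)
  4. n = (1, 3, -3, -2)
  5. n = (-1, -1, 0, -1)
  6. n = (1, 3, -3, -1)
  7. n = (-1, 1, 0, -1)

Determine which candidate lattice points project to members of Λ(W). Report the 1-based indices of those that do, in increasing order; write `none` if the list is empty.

With ζ = e^{iπ/4} the internal vectors are ζ^0,ζ^3,ζ^6,ζ^9.
candidate 1: n = (0, 1, -1, 1) → π⊥ ≈ (+0.000000, +2.414214); max(|x|,|y|,|x±y|/√2) = 2.414214 > 1 ⇒ ∉ W
candidate 2: n = (0, 0, -1, 3) → π⊥ ≈ (+2.121320, +3.121320); max(|x|,|y|,|x±y|/√2) = 3.707107 > 1 ⇒ ∉ W
candidate 3: n = (-1, 1, -1, 1) → π⊥ ≈ (-1.000000, +2.414214); max(|x|,|y|,|x±y|/√2) = 2.414214 > 1 ⇒ ∉ W
candidate 4: n = (1, 3, -3, -2) → π⊥ ≈ (-2.535534, +3.707107); max(|x|,|y|,|x±y|/√2) = 4.414214 > 1 ⇒ ∉ W
candidate 5: n = (-1, -1, 0, -1) → π⊥ ≈ (-1.000000, -1.414214); max(|x|,|y|,|x±y|/√2) = 1.707107 > 1 ⇒ ∉ W
candidate 6: n = (1, 3, -3, -1) → π⊥ ≈ (-1.828427, +4.414214); max(|x|,|y|,|x±y|/√2) = 4.414214 > 1 ⇒ ∉ W
candidate 7: n = (-1, 1, 0, -1) → π⊥ ≈ (-2.414214, +0.000000); max(|x|,|y|,|x±y|/√2) = 2.414214 > 1 ⇒ ∉ W

none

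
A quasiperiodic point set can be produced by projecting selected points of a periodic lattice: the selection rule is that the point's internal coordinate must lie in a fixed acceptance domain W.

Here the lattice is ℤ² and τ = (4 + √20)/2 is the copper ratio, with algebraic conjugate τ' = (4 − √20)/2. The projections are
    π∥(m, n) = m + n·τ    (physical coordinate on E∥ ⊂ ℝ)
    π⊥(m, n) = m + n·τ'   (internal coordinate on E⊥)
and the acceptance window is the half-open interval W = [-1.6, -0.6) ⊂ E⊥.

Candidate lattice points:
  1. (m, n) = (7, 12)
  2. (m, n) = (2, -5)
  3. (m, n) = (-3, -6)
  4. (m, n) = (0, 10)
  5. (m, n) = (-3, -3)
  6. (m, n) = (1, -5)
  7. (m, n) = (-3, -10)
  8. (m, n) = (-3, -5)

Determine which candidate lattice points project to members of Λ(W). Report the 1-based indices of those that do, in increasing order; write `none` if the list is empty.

3, 7

Compute τ' = (4−√20)/2 = -0.2361, so π⊥(m,n) = m -0.2361·n.
[1] lift (7,12): star map gives 4.1672; window check -1.6 ≤ 4.1672 < -0.6 is false → out
[2] lift (2,-5): star map gives 3.1803; window check -1.6 ≤ 3.1803 < -0.6 is false → out
[3] lift (-3,-6): star map gives -1.5836; window check -1.6 ≤ -1.5836 < -0.6 is true → IN Λ
[4] lift (0,10): star map gives -2.3607; window check -1.6 ≤ -2.3607 < -0.6 is false → out
[5] lift (-3,-3): star map gives -2.2918; window check -1.6 ≤ -2.2918 < -0.6 is false → out
[6] lift (1,-5): star map gives 2.1803; window check -1.6 ≤ 2.1803 < -0.6 is false → out
[7] lift (-3,-10): star map gives -0.6393; window check -1.6 ≤ -0.6393 < -0.6 is true → IN Λ
[8] lift (-3,-5): star map gives -1.8197; window check -1.6 ≤ -1.8197 < -0.6 is false → out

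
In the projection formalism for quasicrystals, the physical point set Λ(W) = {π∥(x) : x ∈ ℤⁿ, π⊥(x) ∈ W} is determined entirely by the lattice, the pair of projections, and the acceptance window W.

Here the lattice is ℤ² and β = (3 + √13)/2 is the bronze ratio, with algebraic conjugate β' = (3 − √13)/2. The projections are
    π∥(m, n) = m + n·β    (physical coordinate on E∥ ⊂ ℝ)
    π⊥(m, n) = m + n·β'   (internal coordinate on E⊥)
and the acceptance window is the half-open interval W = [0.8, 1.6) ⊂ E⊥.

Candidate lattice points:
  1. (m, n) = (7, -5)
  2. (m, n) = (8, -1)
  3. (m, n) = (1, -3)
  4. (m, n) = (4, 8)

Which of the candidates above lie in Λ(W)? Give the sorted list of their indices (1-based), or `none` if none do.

Numerically β ≈ 3.302776 and β' = −1/β ≈ -0.302776.
candidate 1: (m,n)=(7,-5) → π∥ = 7-5·β ≈ -9.513878, π⊥ = 7-5·β' ≈ 8.513878 ∉ [0.8, 1.6) ⇒ out
candidate 2: (m,n)=(8,-1) → π∥ = 8-1·β ≈ 4.697224, π⊥ = 8-1·β' ≈ 8.302776 ∉ [0.8, 1.6) ⇒ out
candidate 3: (m,n)=(1,-3) → π∥ = 1-3·β ≈ -8.908327, π⊥ = 1-3·β' ≈ 1.908327 ∉ [0.8, 1.6) ⇒ out
candidate 4: (m,n)=(4,8) → π∥ = 4+8·β ≈ 30.422205, π⊥ = 4+8·β' ≈ 1.577795 ∈ [0.8, 1.6) ⇒ IN Λ

4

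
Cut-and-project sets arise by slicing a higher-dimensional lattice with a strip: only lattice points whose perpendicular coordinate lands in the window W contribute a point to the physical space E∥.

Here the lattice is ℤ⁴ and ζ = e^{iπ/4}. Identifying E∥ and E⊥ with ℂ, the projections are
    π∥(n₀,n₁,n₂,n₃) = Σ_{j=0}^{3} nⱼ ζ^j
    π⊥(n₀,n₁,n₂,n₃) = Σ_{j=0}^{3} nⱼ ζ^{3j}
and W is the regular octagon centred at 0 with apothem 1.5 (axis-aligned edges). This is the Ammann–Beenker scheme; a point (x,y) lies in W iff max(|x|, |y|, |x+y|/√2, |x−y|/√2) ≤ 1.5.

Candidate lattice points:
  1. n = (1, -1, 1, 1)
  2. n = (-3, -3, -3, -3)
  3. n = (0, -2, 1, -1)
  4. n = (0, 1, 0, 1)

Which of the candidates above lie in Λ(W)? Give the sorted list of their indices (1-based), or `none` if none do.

4

Internal map: ζ^{3j} for j=0..3 gives (1,0), (−√2/2,√2/2), (0,−1), (√2/2,√2/2).
#1 (1, -1, 1, 1): internal (2.414214, -1.000000); octagon support 2.414214 vs apothem 1.5 → ∉ W
#2 (-3, -3, -3, -3): internal (-3.000000, -1.242641); octagon support 3.000000 vs apothem 1.5 → ∉ W
#3 (0, -2, 1, -1): internal (0.707107, -3.121320); octagon support 3.121320 vs apothem 1.5 → ∉ W
#4 (0, 1, 0, 1): internal (0.000000, 1.414214); octagon support 1.414214 vs apothem 1.5 → ∈ W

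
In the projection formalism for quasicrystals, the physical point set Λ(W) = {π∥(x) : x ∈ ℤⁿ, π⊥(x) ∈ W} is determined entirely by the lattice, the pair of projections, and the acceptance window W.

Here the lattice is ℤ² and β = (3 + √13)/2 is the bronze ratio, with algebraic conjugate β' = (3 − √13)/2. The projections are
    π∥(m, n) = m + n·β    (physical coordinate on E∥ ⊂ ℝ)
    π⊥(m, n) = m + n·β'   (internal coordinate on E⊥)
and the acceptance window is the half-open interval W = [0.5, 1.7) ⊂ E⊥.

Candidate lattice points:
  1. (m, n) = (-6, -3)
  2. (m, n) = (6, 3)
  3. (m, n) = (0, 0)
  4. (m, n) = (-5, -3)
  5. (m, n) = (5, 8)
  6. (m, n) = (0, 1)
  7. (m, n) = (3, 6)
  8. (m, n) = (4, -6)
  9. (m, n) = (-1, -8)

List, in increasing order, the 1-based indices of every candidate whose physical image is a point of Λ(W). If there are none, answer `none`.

7, 9

Compute β' = (3−√13)/2 = -0.3028, so π⊥(m,n) = m -0.3028·n.
#1 (-6,-3): internal coord -6 + (-3)·β' = -5.0917; -5.0917 ∉ [0.5, 1.7) → out
#2 (6,3): internal coord 6 + (3)·β' = +5.0917; +5.0917 ∉ [0.5, 1.7) → out
#3 (0,0): internal coord 0 + (0)·β' = +0.0000; +0.0000 ∉ [0.5, 1.7) → out
#4 (-5,-3): internal coord -5 + (-3)·β' = -4.0917; -4.0917 ∉ [0.5, 1.7) → out
#5 (5,8): internal coord 5 + (8)·β' = +2.5778; +2.5778 ∉ [0.5, 1.7) → out
#6 (0,1): internal coord 0 + (1)·β' = -0.3028; -0.3028 ∉ [0.5, 1.7) → out
#7 (3,6): internal coord 3 + (6)·β' = +1.1833; +1.1833 ∈ [0.5, 1.7) → IN Λ
#8 (4,-6): internal coord 4 + (-6)·β' = +5.8167; +5.8167 ∉ [0.5, 1.7) → out
#9 (-1,-8): internal coord -1 + (-8)·β' = +1.4222; +1.4222 ∈ [0.5, 1.7) → IN Λ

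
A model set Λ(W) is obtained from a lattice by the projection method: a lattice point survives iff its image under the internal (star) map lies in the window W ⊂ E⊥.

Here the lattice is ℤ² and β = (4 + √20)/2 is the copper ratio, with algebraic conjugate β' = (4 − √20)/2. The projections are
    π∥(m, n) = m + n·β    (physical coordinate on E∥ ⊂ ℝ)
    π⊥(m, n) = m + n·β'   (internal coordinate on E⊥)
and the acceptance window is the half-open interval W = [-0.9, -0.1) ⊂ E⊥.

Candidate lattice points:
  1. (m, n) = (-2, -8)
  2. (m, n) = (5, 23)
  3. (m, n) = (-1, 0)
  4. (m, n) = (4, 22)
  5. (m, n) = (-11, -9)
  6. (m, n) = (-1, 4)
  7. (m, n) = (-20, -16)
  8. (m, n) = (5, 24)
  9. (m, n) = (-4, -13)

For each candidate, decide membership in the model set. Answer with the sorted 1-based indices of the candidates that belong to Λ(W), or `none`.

1, 2, 8

β' = (4−√20)/2 ≈ -0.23607.
[1] lift (-2,-8): star map gives -0.11146; window check -0.9 ≤ -0.11146 < -0.1 is true → IN Λ
[2] lift (5,23): star map gives -0.42956; window check -0.9 ≤ -0.42956 < -0.1 is true → IN Λ
[3] lift (-1,0): star map gives -1.00000; window check -0.9 ≤ -1.00000 < -0.1 is false → out
[4] lift (4,22): star map gives -1.19350; window check -0.9 ≤ -1.19350 < -0.1 is false → out
[5] lift (-11,-9): star map gives -8.87539; window check -0.9 ≤ -8.87539 < -0.1 is false → out
[6] lift (-1,4): star map gives -1.94427; window check -0.9 ≤ -1.94427 < -0.1 is false → out
[7] lift (-20,-16): star map gives -16.22291; window check -0.9 ≤ -16.22291 < -0.1 is false → out
[8] lift (5,24): star map gives -0.66563; window check -0.9 ≤ -0.66563 < -0.1 is true → IN Λ
[9] lift (-4,-13): star map gives -0.93112; window check -0.9 ≤ -0.93112 < -0.1 is false → out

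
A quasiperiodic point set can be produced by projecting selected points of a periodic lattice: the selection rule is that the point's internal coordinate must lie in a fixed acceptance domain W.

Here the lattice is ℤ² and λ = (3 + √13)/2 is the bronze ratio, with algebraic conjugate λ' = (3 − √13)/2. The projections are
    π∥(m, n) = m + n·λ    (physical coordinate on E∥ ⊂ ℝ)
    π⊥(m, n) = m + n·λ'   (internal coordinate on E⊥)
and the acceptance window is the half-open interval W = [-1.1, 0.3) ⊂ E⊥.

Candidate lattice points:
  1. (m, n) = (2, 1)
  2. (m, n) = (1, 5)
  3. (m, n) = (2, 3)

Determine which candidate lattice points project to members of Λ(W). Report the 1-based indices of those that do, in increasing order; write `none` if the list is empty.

λ' = (3−√13)/2 ≈ -0.302776.
#1 (2,1): internal coord 2 + (1)·λ' = +1.697224; +1.697224 ∉ [-1.1, 0.3) → out
#2 (1,5): internal coord 1 + (5)·λ' = -0.513878; -0.513878 ∈ [-1.1, 0.3) → IN Λ
#3 (2,3): internal coord 2 + (3)·λ' = +1.091673; +1.091673 ∉ [-1.1, 0.3) → out

2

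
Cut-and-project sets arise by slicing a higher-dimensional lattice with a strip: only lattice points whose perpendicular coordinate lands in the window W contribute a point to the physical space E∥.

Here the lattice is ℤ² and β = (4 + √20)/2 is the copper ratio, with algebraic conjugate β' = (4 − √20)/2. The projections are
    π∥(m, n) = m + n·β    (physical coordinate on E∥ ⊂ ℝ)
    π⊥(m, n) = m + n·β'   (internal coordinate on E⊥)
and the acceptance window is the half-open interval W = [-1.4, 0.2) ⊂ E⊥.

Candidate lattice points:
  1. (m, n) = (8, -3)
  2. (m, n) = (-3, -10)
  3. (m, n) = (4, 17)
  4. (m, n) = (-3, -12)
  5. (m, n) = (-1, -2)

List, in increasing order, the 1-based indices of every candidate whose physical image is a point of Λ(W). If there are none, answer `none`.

2, 3, 4, 5

Compute β' = (4−√20)/2 = -0.23607, so π⊥(m,n) = m -0.23607·n.
candidate 1: (m,n)=(8,-3) → π∥ = 8-3·β ≈ -4.70820, π⊥ = 8-3·β' ≈ 8.70820 ∉ [-1.4, 0.2) ⇒ out
candidate 2: (m,n)=(-3,-10) → π∥ = -3-10·β ≈ -45.36068, π⊥ = -3-10·β' ≈ -0.63932 ∈ [-1.4, 0.2) ⇒ IN Λ
candidate 3: (m,n)=(4,17) → π∥ = 4+17·β ≈ 76.01316, π⊥ = 4+17·β' ≈ -0.01316 ∈ [-1.4, 0.2) ⇒ IN Λ
candidate 4: (m,n)=(-3,-12) → π∥ = -3-12·β ≈ -53.83282, π⊥ = -3-12·β' ≈ -0.16718 ∈ [-1.4, 0.2) ⇒ IN Λ
candidate 5: (m,n)=(-1,-2) → π∥ = -1-2·β ≈ -9.47214, π⊥ = -1-2·β' ≈ -0.52786 ∈ [-1.4, 0.2) ⇒ IN Λ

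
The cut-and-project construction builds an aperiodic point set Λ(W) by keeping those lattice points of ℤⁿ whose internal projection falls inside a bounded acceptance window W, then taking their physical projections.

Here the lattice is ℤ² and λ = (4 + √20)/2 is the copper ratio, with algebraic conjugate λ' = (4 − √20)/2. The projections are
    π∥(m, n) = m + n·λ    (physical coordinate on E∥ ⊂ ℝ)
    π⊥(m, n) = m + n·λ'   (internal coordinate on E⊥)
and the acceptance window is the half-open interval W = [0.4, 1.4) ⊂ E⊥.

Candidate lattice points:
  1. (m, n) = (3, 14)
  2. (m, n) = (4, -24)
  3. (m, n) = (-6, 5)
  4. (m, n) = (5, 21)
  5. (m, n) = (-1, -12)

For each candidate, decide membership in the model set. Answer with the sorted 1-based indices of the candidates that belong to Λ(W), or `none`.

Numerically λ ≈ 4.236068 and λ' = −1/λ ≈ -0.236068.
#1 (3,14): internal coord 3 + (14)·λ' = -0.304952; -0.304952 ∉ [0.4, 1.4) → out
#2 (4,-24): internal coord 4 + (-24)·λ' = +9.665631; +9.665631 ∉ [0.4, 1.4) → out
#3 (-6,5): internal coord -6 + (5)·λ' = -7.180340; -7.180340 ∉ [0.4, 1.4) → out
#4 (5,21): internal coord 5 + (21)·λ' = +0.042572; +0.042572 ∉ [0.4, 1.4) → out
#5 (-1,-12): internal coord -1 + (-12)·λ' = +1.832816; +1.832816 ∉ [0.4, 1.4) → out

none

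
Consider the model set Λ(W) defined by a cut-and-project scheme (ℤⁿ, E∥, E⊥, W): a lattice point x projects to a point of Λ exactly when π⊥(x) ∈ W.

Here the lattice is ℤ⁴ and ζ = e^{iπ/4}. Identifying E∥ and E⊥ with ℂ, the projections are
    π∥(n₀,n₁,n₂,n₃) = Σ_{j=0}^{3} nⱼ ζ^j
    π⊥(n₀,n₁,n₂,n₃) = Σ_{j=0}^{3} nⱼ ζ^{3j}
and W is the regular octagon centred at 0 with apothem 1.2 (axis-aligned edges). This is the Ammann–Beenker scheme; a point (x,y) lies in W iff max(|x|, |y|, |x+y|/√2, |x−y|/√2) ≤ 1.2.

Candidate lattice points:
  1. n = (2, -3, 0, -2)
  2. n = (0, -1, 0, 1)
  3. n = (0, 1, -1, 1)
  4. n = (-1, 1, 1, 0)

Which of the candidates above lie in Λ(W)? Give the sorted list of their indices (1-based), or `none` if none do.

With ζ = e^{iπ/4} the internal vectors are ζ^0,ζ^3,ζ^6,ζ^9.
candidate 1: n = (2, -3, 0, -2) → π⊥ ≈ (+2.707107, -3.535534); max(|x|,|y|,|x±y|/√2) = 4.414214 > 1.2 ⇒ ∉ W
candidate 2: n = (0, -1, 0, 1) → π⊥ ≈ (+1.414214, +0.000000); max(|x|,|y|,|x±y|/√2) = 1.414214 > 1.2 ⇒ ∉ W
candidate 3: n = (0, 1, -1, 1) → π⊥ ≈ (+0.000000, +2.414214); max(|x|,|y|,|x±y|/√2) = 2.414214 > 1.2 ⇒ ∉ W
candidate 4: n = (-1, 1, 1, 0) → π⊥ ≈ (-1.707107, -0.292893); max(|x|,|y|,|x±y|/√2) = 1.707107 > 1.2 ⇒ ∉ W

none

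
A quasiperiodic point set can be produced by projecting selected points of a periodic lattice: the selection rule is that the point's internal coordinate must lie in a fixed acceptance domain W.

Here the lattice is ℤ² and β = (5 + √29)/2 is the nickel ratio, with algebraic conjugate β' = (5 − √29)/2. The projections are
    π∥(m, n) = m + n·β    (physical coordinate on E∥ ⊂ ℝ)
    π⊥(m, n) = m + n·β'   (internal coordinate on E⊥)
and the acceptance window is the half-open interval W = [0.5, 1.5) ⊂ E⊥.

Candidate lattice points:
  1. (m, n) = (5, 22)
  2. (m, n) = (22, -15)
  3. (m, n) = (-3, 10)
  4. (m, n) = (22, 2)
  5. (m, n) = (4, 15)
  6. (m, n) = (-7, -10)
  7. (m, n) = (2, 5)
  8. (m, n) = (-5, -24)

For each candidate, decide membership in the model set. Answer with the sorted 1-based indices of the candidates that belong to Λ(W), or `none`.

Numerically β ≈ 5.192582 and β' = −1/β ≈ -0.192582.
[1] lift (5,22): star map gives 0.763187; window check 0.5 ≤ 0.763187 < 1.5 is true → IN Λ
[2] lift (22,-15): star map gives 24.888736; window check 0.5 ≤ 24.888736 < 1.5 is false → out
[3] lift (-3,10): star map gives -4.925824; window check 0.5 ≤ -4.925824 < 1.5 is false → out
[4] lift (22,2): star map gives 21.614835; window check 0.5 ≤ 21.614835 < 1.5 is false → out
[5] lift (4,15): star map gives 1.111264; window check 0.5 ≤ 1.111264 < 1.5 is true → IN Λ
[6] lift (-7,-10): star map gives -5.074176; window check 0.5 ≤ -5.074176 < 1.5 is false → out
[7] lift (2,5): star map gives 1.037088; window check 0.5 ≤ 1.037088 < 1.5 is true → IN Λ
[8] lift (-5,-24): star map gives -0.378022; window check 0.5 ≤ -0.378022 < 1.5 is false → out

1, 5, 7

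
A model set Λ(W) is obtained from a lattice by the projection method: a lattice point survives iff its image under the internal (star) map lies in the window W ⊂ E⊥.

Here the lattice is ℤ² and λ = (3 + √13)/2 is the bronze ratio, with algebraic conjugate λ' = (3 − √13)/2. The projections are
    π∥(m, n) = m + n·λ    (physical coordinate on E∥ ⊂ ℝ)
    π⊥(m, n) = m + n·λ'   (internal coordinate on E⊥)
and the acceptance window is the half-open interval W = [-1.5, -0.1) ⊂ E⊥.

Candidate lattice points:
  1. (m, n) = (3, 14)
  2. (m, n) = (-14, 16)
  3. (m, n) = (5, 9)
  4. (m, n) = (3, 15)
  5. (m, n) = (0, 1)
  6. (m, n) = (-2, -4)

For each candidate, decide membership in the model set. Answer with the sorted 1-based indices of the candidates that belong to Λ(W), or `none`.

1, 5, 6

λ' = (3−√13)/2 ≈ -0.302776.
candidate 1: (m,n)=(3,14) → π∥ = 3+14·λ ≈ 49.238859, π⊥ = 3+14·λ' ≈ -1.238859 ∈ [-1.5, -0.1) ⇒ IN Λ
candidate 2: (m,n)=(-14,16) → π∥ = -14+16·λ ≈ 38.844410, π⊥ = -14+16·λ' ≈ -18.844410 ∉ [-1.5, -0.1) ⇒ out
candidate 3: (m,n)=(5,9) → π∥ = 5+9·λ ≈ 34.724981, π⊥ = 5+9·λ' ≈ 2.275019 ∉ [-1.5, -0.1) ⇒ out
candidate 4: (m,n)=(3,15) → π∥ = 3+15·λ ≈ 52.541635, π⊥ = 3+15·λ' ≈ -1.541635 ∉ [-1.5, -0.1) ⇒ out
candidate 5: (m,n)=(0,1) → π∥ = 0+1·λ ≈ 3.302776, π⊥ = 0+1·λ' ≈ -0.302776 ∈ [-1.5, -0.1) ⇒ IN Λ
candidate 6: (m,n)=(-2,-4) → π∥ = -2-4·λ ≈ -15.211103, π⊥ = -2-4·λ' ≈ -0.788897 ∈ [-1.5, -0.1) ⇒ IN Λ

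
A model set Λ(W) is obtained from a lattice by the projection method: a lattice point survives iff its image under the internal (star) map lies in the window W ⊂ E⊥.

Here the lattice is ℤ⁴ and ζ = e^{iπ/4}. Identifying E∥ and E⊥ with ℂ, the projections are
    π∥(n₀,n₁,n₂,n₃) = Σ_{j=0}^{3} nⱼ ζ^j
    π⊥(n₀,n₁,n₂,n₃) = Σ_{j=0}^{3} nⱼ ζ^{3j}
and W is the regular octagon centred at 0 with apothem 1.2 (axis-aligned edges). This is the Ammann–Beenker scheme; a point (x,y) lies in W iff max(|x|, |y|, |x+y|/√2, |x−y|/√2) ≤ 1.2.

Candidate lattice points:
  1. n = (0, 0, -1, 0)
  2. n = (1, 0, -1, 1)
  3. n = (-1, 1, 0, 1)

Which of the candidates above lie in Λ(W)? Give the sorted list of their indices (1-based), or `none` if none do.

Internal map: ζ^{3j} for j=0..3 gives (1,0), (−√2/2,√2/2), (0,−1), (√2/2,√2/2).
#1 (0, 0, -1, 0): internal (0.000000, 1.000000); octagon support 1.000000 vs apothem 1.2 → ∈ W
#2 (1, 0, -1, 1): internal (1.707107, 1.707107); octagon support 2.414214 vs apothem 1.2 → ∉ W
#3 (-1, 1, 0, 1): internal (-1.000000, 1.414214); octagon support 1.707107 vs apothem 1.2 → ∉ W

1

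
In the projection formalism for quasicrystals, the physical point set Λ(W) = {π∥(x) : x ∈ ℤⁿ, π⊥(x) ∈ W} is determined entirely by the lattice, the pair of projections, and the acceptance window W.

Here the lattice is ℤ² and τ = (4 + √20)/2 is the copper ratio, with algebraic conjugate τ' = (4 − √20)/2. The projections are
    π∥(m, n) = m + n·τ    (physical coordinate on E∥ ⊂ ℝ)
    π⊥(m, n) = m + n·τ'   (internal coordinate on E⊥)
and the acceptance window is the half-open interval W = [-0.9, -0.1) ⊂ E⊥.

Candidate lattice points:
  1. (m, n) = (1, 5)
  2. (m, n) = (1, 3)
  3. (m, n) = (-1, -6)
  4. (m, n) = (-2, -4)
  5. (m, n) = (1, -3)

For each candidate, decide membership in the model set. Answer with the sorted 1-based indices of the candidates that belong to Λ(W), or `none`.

1

τ' = (4−√20)/2 ≈ -0.236068.
candidate 1: (m,n)=(1,5) → π∥ = 1+5·τ ≈ 22.180340, π⊥ = 1+5·τ' ≈ -0.180340 ∈ [-0.9, -0.1) ⇒ IN Λ
candidate 2: (m,n)=(1,3) → π∥ = 1+3·τ ≈ 13.708204, π⊥ = 1+3·τ' ≈ 0.291796 ∉ [-0.9, -0.1) ⇒ out
candidate 3: (m,n)=(-1,-6) → π∥ = -1-6·τ ≈ -26.416408, π⊥ = -1-6·τ' ≈ 0.416408 ∉ [-0.9, -0.1) ⇒ out
candidate 4: (m,n)=(-2,-4) → π∥ = -2-4·τ ≈ -18.944272, π⊥ = -2-4·τ' ≈ -1.055728 ∉ [-0.9, -0.1) ⇒ out
candidate 5: (m,n)=(1,-3) → π∥ = 1-3·τ ≈ -11.708204, π⊥ = 1-3·τ' ≈ 1.708204 ∉ [-0.9, -0.1) ⇒ out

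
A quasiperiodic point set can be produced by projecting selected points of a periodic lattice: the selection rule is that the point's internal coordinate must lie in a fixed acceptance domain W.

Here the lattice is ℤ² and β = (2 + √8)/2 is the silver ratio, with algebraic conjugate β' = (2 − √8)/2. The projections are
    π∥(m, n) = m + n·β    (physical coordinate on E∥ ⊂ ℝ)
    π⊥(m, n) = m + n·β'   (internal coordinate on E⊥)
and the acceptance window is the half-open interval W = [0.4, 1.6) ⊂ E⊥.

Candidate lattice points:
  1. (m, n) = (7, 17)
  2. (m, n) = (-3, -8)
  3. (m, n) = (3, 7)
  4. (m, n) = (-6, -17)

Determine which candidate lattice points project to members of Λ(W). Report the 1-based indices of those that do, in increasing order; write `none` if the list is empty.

4

Numerically β ≈ 2.41421 and β' = −1/β ≈ -0.41421.
candidate 1: (m,n)=(7,17) → π∥ = 7+17·β ≈ 48.04163, π⊥ = 7+17·β' ≈ -0.04163 ∉ [0.4, 1.6) ⇒ out
candidate 2: (m,n)=(-3,-8) → π∥ = -3-8·β ≈ -22.31371, π⊥ = -3-8·β' ≈ 0.31371 ∉ [0.4, 1.6) ⇒ out
candidate 3: (m,n)=(3,7) → π∥ = 3+7·β ≈ 19.89949, π⊥ = 3+7·β' ≈ 0.10051 ∉ [0.4, 1.6) ⇒ out
candidate 4: (m,n)=(-6,-17) → π∥ = -6-17·β ≈ -47.04163, π⊥ = -6-17·β' ≈ 1.04163 ∈ [0.4, 1.6) ⇒ IN Λ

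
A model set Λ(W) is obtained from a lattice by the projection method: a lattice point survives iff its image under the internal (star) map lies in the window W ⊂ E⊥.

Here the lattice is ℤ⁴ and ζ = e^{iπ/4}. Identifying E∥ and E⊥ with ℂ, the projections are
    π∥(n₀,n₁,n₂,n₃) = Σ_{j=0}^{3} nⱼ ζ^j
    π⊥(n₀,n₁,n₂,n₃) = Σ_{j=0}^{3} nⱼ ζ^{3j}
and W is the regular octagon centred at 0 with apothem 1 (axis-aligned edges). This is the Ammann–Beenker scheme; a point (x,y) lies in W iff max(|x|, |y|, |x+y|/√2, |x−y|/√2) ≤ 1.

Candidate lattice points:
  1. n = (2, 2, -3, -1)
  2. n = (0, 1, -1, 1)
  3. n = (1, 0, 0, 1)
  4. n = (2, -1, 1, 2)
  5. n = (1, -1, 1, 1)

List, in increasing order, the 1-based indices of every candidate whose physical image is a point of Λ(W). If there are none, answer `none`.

π⊥(n) = n₀ + n₁ζ³ + n₂ζ⁶ + n₃ζ⁹ where ζ = e^{iπ/4}.
#1 (2, 2, -3, -1): internal (-0.121320, 3.707107); octagon support 3.707107 vs apothem 1 → ∉ W
#2 (0, 1, -1, 1): internal (0.000000, 2.414214); octagon support 2.414214 vs apothem 1 → ∉ W
#3 (1, 0, 0, 1): internal (1.707107, 0.707107); octagon support 1.707107 vs apothem 1 → ∉ W
#4 (2, -1, 1, 2): internal (4.121320, -0.292893); octagon support 4.121320 vs apothem 1 → ∉ W
#5 (1, -1, 1, 1): internal (2.414214, -1.000000); octagon support 2.414214 vs apothem 1 → ∉ W

none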